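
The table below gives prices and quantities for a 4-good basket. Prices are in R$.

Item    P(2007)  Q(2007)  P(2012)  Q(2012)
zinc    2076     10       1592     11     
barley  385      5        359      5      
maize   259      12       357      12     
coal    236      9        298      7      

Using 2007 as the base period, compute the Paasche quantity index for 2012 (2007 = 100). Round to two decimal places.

104.04

Paasche quantity index uses current-period prices as weights.
ΣP(2012)·Q(2012) = 1592×11 + 359×5 + 357×12 + 298×7 = 17512 + 1795 + 4284 + 2086 = 25677
ΣP(2012)·Q(2007) = 1592×10 + 359×5 + 357×12 + 298×9 = 15920 + 1795 + 4284 + 2682 = 24681
Index = 25677 / 24681 × 100 = 104.0355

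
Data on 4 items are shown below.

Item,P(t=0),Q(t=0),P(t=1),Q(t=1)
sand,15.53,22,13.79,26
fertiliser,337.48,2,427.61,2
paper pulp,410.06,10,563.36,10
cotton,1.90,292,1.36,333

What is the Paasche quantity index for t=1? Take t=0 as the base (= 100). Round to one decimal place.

101.5

Paasche quantity index uses current-period prices as weights.
ΣP(t=1)·Q(t=1) = 13.79×26 + 427.61×2 + 563.36×10 + 1.36×333 = 358.54 + 855.22 + 5633.6 + 452.88 = 7300.24
ΣP(t=1)·Q(t=0) = 13.79×22 + 427.61×2 + 563.36×10 + 1.36×292 = 303.38 + 855.22 + 5633.6 + 397.12 = 7189.32
Index = 7300.24 / 7189.32 × 100 = 101.5428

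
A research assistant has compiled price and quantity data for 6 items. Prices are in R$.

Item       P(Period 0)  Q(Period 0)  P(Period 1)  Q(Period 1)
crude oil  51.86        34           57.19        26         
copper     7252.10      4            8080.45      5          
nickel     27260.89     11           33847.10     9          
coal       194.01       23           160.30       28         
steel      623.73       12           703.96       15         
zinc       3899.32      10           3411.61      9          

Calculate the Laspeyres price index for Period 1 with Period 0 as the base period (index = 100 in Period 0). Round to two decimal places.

Laspeyres price index uses base-period quantities as weights.
ΣP(Period 1)·Q(Period 0) = 57.19×34 + 8080.45×4 + 33847.10×11 + 160.30×23 + 703.96×12 + 3411.61×10 = 1944.46 + 32321.8 + 372318.1 + 3686.9 + 8447.52 + 34116.1 = 452834.88
ΣP(Period 0)·Q(Period 0) = 51.86×34 + 7252.10×4 + 27260.89×11 + 194.01×23 + 623.73×12 + 3899.32×10 = 1763.24 + 29008.4 + 299869.79 + 4462.23 + 7484.76 + 38993.2 = 381581.62
Index = 452834.88 / 381581.62 × 100 = 118.6731

118.67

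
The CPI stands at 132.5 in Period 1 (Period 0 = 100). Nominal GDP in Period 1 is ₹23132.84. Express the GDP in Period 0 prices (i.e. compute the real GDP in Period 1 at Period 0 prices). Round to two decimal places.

17458.75

Real = Nominal ÷ (Index/100) = 23132.84 ÷ (132.5/100)
     = 23132.84 ÷ 1.325 = 17458.7472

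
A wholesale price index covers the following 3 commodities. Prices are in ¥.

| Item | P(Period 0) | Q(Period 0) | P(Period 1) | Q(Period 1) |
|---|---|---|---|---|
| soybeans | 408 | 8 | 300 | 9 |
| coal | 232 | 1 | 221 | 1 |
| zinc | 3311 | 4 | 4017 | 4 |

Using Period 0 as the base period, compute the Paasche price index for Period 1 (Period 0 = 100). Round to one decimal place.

Paasche price index uses current-period quantities as weights.
ΣP(Period 1)·Q(Period 1) = 300×9 + 221×1 + 4017×4 = 2700 + 221 + 16068 = 18989
ΣP(Period 0)·Q(Period 1) = 408×9 + 232×1 + 3311×4 = 3672 + 232 + 13244 = 17148
Index = 18989 / 17148 × 100 = 110.7359

110.7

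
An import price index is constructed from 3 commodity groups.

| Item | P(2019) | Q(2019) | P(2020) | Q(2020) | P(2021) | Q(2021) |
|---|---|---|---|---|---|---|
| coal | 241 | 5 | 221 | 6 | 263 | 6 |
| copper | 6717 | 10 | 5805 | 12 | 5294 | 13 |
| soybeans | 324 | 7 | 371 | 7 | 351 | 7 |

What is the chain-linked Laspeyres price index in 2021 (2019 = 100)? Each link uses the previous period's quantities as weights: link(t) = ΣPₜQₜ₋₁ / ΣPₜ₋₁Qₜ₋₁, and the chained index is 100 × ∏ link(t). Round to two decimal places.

Link 2019→2020:
ΣP(2020)Q(2019) = 221×5 + 5805×10 + 371×7 = 1105 + 58050 + 2597 = 61752
ΣP(2019)Q(2019) = 241×5 + 6717×10 + 324×7 = 1205 + 67170 + 2268 = 70643
link = 61752/70643 = 0.874142
Link 2020→2021:
ΣP(2021)Q(2020) = 263×6 + 5294×12 + 351×7 = 1578 + 63528 + 2457 = 67563
ΣP(2020)Q(2020) = 221×6 + 5805×12 + 371×7 = 1326 + 69660 + 2597 = 73583
link = 67563/73583 = 0.918188
Chained index = 100 × 0.874142 × 0.918188 = 80.2626

80.26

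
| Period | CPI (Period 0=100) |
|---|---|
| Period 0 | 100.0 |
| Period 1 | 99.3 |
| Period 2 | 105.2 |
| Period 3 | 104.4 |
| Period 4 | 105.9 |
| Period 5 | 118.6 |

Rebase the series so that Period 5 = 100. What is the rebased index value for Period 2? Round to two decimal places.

88.70

Rebased(Period 2) = 105.2 / 118.6 × 100 = 88.7015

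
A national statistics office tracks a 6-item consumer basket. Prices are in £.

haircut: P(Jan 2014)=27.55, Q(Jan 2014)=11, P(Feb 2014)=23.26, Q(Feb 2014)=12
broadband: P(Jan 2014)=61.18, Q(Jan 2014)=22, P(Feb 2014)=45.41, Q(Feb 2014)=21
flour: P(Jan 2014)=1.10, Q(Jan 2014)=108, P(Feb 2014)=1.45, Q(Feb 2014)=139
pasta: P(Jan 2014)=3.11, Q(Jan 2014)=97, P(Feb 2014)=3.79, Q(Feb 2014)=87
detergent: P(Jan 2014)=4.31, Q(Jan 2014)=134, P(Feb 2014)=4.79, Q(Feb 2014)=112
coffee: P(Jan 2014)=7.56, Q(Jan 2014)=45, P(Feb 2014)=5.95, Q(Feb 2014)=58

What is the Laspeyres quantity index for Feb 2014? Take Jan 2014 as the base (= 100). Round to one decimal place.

Laspeyres quantity index uses base-period prices as weights.
ΣP(Jan 2014)·Q(Feb 2014) = 27.55×12 + 61.18×21 + 1.10×139 + 3.11×87 + 4.31×112 + 7.56×58 = 330.6 + 1284.78 + 152.9 + 270.57 + 482.72 + 438.48 = 2960.05
ΣP(Jan 2014)·Q(Jan 2014) = 27.55×11 + 61.18×22 + 1.10×108 + 3.11×97 + 4.31×134 + 7.56×45 = 303.05 + 1345.96 + 118.8 + 301.67 + 577.54 + 340.2 = 2987.22
Index = 2960.05 / 2987.22 × 100 = 99.0905

99.1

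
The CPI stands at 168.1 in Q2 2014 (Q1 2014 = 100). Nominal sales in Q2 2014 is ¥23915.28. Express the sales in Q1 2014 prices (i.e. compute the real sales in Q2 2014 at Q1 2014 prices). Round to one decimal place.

14226.8

Real = Nominal ÷ (Index/100) = 23915.28 ÷ (168.1/100)
     = 23915.28 ÷ 1.681 = 14226.8174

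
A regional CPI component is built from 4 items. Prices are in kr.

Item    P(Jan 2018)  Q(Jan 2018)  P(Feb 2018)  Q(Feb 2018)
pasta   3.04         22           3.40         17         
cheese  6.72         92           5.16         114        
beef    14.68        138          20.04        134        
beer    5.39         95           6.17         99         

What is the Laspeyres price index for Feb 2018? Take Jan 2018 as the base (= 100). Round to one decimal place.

Laspeyres price index uses base-period quantities as weights.
ΣP(Feb 2018)·Q(Jan 2018) = 3.40×22 + 5.16×92 + 20.04×138 + 6.17×95 = 74.8 + 474.72 + 2765.52 + 586.15 = 3901.19
ΣP(Jan 2018)·Q(Jan 2018) = 3.04×22 + 6.72×92 + 14.68×138 + 5.39×95 = 66.88 + 618.24 + 2025.84 + 512.05 = 3223.01
Index = 3901.19 / 3223.01 × 100 = 121.0418

121.0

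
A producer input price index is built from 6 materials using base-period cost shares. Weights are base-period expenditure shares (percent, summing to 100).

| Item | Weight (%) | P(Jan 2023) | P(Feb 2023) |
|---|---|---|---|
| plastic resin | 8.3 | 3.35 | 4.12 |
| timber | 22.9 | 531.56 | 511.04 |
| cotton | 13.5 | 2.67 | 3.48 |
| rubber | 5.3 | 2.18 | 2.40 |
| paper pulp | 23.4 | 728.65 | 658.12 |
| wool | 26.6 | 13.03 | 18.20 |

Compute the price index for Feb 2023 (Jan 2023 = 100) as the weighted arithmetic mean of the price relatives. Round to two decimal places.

plastic resin: 8.3 × (4.12/3.35) = 8.3 × 1.229851 = 10.2078
timber: 22.9 × (511.04/531.56) = 22.9 × 0.961397 = 22.0160
cotton: 13.5 × (3.48/2.67) = 13.5 × 1.303371 = 17.5955
rubber: 5.3 × (2.40/2.18) = 5.3 × 1.100917 = 5.8349
paper pulp: 23.4 × (658.12/728.65) = 23.4 × 0.903205 = 21.1350
wool: 26.6 × (18.20/13.03) = 26.6 × 1.396777 = 37.1543
Index = Σ wᵢ·(p₁ᵢ/p₀ᵢ) = 10.2078 + 22.0160 + 17.5955 + 5.8349 + 21.1350 + 37.1543 = 113.9434

113.94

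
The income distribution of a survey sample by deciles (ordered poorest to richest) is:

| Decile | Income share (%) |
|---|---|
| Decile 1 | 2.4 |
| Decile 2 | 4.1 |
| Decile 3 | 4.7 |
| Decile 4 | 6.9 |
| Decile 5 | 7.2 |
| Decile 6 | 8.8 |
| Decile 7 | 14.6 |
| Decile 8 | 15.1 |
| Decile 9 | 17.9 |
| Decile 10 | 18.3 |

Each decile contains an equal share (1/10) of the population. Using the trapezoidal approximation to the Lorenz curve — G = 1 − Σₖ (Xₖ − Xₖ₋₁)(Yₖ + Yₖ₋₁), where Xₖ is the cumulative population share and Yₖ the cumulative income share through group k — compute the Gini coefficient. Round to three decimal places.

0.316

Cumulative income shares Yₖ: 0.0240, 0.0650, 0.1120, 0.1810, 0.2530, 0.3410, 0.4870, 0.6380, 0.8170, 1.0000
Σ (Xₖ−Xₖ₋₁)(Yₖ+Yₖ₋₁) = (1/10)(0.0240+0.0000) + (1/10)(0.0650+0.0240) + (1/10)(0.1120+0.0650) + (1/10)(0.1810+0.1120) + (1/10)(0.2530+0.1810) + (1/10)(0.3410+0.2530) + (1/10)(0.4870+0.3410) + (1/10)(0.6380+0.4870) + (1/10)(0.8170+0.6380) + (1/10)(1.0000+0.8170)
  = 0.0024 + 0.0089 + 0.0177 + 0.0293 + 0.0434 + 0.0594 + 0.0828 + 0.1125 + 0.1455 + 0.1817 = 0.6836
G = 1 − 0.6836 = 0.3164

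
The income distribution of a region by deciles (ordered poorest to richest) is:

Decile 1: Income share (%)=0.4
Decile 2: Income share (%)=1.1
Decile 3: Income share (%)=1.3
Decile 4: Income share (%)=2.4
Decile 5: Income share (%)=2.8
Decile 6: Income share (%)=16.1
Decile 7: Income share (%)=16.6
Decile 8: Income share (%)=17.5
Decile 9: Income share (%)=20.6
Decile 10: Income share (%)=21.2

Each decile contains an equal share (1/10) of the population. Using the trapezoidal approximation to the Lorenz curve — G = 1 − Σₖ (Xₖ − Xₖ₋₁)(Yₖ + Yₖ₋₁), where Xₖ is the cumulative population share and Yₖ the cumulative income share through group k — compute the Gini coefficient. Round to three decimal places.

Cumulative income shares Yₖ: 0.0040, 0.0150, 0.0280, 0.0520, 0.0800, 0.2410, 0.4070, 0.5820, 0.7880, 1.0000
Σ (Xₖ−Xₖ₋₁)(Yₖ+Yₖ₋₁) = (1/10)(0.0040+0.0000) + (1/10)(0.0150+0.0040) + (1/10)(0.0280+0.0150) + (1/10)(0.0520+0.0280) + (1/10)(0.0800+0.0520) + (1/10)(0.2410+0.0800) + (1/10)(0.4070+0.2410) + (1/10)(0.5820+0.4070) + (1/10)(0.7880+0.5820) + (1/10)(1.0000+0.7880)
  = 0.0004 + 0.0019 + 0.0043 + 0.0080 + 0.0132 + 0.0321 + 0.0648 + 0.0989 + 0.1370 + 0.1788 = 0.5394
G = 1 − 0.5394 = 0.4606

0.461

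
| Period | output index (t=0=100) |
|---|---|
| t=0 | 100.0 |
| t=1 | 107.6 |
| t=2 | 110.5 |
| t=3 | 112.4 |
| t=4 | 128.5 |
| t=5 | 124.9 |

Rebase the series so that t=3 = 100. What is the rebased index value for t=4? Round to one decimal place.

Rebased(t=4) = 128.5 / 112.4 × 100 = 114.3238

114.3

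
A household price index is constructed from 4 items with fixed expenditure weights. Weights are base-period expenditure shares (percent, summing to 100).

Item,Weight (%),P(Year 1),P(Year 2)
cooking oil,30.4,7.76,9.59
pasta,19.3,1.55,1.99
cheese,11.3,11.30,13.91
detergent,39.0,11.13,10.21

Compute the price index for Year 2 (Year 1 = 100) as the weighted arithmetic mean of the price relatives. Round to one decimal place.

112.0

cooking oil: 30.4 × (9.59/7.76) = 30.4 × 1.235825 = 37.5691
pasta: 19.3 × (1.99/1.55) = 19.3 × 1.283871 = 24.7787
cheese: 11.3 × (13.91/11.30) = 11.3 × 1.230973 = 13.9100
detergent: 39.0 × (10.21/11.13) = 39.0 × 0.917341 = 35.7763
Index = Σ wᵢ·(p₁ᵢ/p₀ᵢ) = 37.5691 + 24.7787 + 13.9100 + 35.7763 = 112.0341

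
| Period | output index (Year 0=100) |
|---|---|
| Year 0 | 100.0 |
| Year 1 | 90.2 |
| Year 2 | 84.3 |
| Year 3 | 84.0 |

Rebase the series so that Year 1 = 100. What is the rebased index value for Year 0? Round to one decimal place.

Rebased(Year 0) = 100.0 / 90.2 × 100 = 110.8647

110.9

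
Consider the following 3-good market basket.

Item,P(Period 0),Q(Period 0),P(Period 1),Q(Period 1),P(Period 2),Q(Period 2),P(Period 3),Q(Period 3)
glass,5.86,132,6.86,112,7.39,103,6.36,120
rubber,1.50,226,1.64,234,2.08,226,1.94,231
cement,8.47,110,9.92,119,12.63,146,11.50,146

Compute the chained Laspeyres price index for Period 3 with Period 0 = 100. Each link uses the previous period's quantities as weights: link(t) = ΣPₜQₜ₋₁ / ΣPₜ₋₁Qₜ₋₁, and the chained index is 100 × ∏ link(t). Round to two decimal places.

Link Period 0→Period 1:
ΣP(Period 1)Q(Period 0) = 6.86×132 + 1.64×226 + 9.92×110 = 905.52 + 370.64 + 1091.2 = 2367.36
ΣP(Period 0)Q(Period 0) = 5.86×132 + 1.50×226 + 8.47×110 = 773.52 + 339 + 931.7 = 2044.22
link = 2367.36/2044.22 = 1.158075
Link Period 1→Period 2:
ΣP(Period 2)Q(Period 1) = 7.39×112 + 2.08×234 + 12.63×119 = 827.68 + 486.72 + 1502.97 = 2817.37
ΣP(Period 1)Q(Period 1) = 6.86×112 + 1.64×234 + 9.92×119 = 768.32 + 383.76 + 1180.48 = 2332.56
link = 2817.37/2332.56 = 1.207845
Link Period 2→Period 3:
ΣP(Period 3)Q(Period 2) = 6.36×103 + 1.94×226 + 11.50×146 = 655.08 + 438.44 + 1679 = 2772.52
ΣP(Period 2)Q(Period 2) = 7.39×103 + 2.08×226 + 12.63×146 = 761.17 + 470.08 + 1843.98 = 3075.23
link = 2772.52/3075.23 = 0.901565
Chained index = 100 × 1.158075 × 1.207845 × 0.901565 = 126.1086

126.11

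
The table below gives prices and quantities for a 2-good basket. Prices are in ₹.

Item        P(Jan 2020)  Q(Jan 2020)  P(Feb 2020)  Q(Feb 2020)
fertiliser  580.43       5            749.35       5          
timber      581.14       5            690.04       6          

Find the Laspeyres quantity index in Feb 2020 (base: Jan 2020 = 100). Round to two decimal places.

Laspeyres quantity index uses base-period prices as weights.
ΣP(Jan 2020)·Q(Feb 2020) = 580.43×5 + 581.14×6 = 2902.15 + 3486.84 = 6388.99
ΣP(Jan 2020)·Q(Jan 2020) = 580.43×5 + 581.14×5 = 2902.15 + 2905.7 = 5807.85
Index = 6388.99 / 5807.85 × 100 = 110.0061

110.01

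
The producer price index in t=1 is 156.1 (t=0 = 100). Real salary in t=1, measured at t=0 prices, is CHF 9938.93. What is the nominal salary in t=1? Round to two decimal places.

15514.67

Nominal = Real × (Index/100) = 9938.93 × (156.1/100)
        = 9938.93 × 1.561 = 15514.6697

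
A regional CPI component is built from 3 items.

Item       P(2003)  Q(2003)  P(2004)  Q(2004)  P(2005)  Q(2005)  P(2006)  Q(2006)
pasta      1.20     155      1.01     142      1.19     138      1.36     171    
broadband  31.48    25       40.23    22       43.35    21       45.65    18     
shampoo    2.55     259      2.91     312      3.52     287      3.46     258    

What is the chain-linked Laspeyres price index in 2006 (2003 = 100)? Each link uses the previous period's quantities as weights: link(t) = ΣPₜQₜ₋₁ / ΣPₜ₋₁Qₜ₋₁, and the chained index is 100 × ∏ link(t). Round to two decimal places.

Link 2003→2004:
ΣP(2004)Q(2003) = 1.01×155 + 40.23×25 + 2.91×259 = 156.55 + 1005.75 + 753.69 = 1915.99
ΣP(2003)Q(2003) = 1.20×155 + 31.48×25 + 2.55×259 = 186 + 787 + 660.45 = 1633.45
link = 1915.99/1633.45 = 1.172971
Link 2004→2005:
ΣP(2005)Q(2004) = 1.19×142 + 43.35×22 + 3.52×312 = 168.98 + 953.7 + 1098.24 = 2220.92
ΣP(2004)Q(2004) = 1.01×142 + 40.23×22 + 2.91×312 = 143.42 + 885.06 + 907.92 = 1936.4
link = 2220.92/1936.4 = 1.146932
Link 2005→2006:
ΣP(2006)Q(2005) = 1.36×138 + 45.65×21 + 3.46×287 = 187.68 + 958.65 + 993.02 = 2139.35
ΣP(2005)Q(2005) = 1.19×138 + 43.35×21 + 3.52×287 = 164.22 + 910.35 + 1010.24 = 2084.81
link = 2139.35/2084.81 = 1.026161
Chained index = 100 × 1.172971 × 1.146932 × 1.026161 = 138.0513

138.05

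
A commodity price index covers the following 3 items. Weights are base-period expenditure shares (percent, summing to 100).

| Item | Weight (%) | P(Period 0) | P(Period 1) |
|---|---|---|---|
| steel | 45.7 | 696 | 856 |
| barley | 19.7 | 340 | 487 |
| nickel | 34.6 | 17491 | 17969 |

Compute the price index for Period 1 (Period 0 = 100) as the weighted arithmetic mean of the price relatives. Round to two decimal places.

steel: 45.7 × (856/696) = 45.7 × 1.229885 = 56.2057
barley: 19.7 × (487/340) = 19.7 × 1.432353 = 28.2174
nickel: 34.6 × (17969/17491) = 34.6 × 1.027328 = 35.5456
Index = Σ wᵢ·(p₁ᵢ/p₀ᵢ) = 56.2057 + 28.2174 + 35.5456 = 119.9687

119.97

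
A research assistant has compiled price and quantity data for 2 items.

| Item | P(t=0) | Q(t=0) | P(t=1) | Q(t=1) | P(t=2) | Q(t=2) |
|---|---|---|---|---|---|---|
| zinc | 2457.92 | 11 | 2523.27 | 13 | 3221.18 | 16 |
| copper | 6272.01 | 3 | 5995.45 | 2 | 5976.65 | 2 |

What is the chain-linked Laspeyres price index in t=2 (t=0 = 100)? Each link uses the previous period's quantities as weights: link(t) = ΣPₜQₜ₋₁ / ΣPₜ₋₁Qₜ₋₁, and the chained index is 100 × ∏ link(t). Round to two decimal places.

Link t=0→t=1:
ΣP(t=1)Q(t=0) = 2523.27×11 + 5995.45×3 = 27755.97 + 17986.35 = 45742.32
ΣP(t=0)Q(t=0) = 2457.92×11 + 6272.01×3 = 27037.12 + 18816.03 = 45853.15
link = 45742.32/45853.15 = 0.997583
Link t=1→t=2:
ΣP(t=2)Q(t=1) = 3221.18×13 + 5976.65×2 = 41875.34 + 11953.3 = 53828.64
ΣP(t=1)Q(t=1) = 2523.27×13 + 5995.45×2 = 32802.51 + 11990.9 = 44793.41
link = 53828.64/44793.41 = 1.201709
Chained index = 100 × 0.997583 × 1.201709 = 119.8804

119.88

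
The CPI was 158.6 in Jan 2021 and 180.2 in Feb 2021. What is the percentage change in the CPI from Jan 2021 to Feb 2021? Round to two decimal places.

Change = (180.2 − 158.6) / 158.6 × 100
       = 21.6 / 158.6 × 100 = 13.6192%

13.62%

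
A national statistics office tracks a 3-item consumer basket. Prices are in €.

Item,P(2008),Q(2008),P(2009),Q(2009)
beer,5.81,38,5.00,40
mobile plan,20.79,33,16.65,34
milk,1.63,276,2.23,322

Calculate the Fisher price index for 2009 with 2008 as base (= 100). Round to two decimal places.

100.62

Laspeyres component (base-period weights):
ΣP(2009)Q(2008) = 5.00×38 + 16.65×33 + 2.23×276 = 190 + 549.45 + 615.48 = 1354.93
ΣP(2008)Q(2008) = 5.81×38 + 20.79×33 + 1.63×276 = 220.78 + 686.07 + 449.88 = 1356.73
L = 1354.93 / 1356.73 × 100 = 99.8673
Paasche component (current-period weights):
ΣP(2009)Q(2009) = 5.00×40 + 16.65×34 + 2.23×322 = 200 + 566.1 + 718.06 = 1484.16
ΣP(2008)Q(2009) = 5.81×40 + 20.79×34 + 1.63×322 = 232.4 + 706.86 + 524.86 = 1464.12
P = 1484.16 / 1464.12 × 100 = 101.3687
Fisher = √(L × P) = √(99.8673 × 101.3687) = 100.6152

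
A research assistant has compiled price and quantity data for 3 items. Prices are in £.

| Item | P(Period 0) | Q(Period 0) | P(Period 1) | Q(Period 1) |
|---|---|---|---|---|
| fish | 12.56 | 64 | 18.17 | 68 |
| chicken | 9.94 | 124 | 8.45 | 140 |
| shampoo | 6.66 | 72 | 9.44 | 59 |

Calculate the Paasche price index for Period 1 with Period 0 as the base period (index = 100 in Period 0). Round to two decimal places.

Paasche price index uses current-period quantities as weights.
ΣP(Period 1)·Q(Period 1) = 18.17×68 + 8.45×140 + 9.44×59 = 1235.56 + 1183 + 556.96 = 2975.52
ΣP(Period 0)·Q(Period 1) = 12.56×68 + 9.94×140 + 6.66×59 = 854.08 + 1391.6 + 392.94 = 2638.62
Index = 2975.52 / 2638.62 × 100 = 112.7680

112.77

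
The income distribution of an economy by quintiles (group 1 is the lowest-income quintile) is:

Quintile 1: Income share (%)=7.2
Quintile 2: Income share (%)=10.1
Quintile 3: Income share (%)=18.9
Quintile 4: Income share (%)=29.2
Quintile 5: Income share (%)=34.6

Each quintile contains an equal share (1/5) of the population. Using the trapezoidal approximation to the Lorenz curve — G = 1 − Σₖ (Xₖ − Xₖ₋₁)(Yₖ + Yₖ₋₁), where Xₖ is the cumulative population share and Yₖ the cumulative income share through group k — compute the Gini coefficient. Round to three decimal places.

0.296

Cumulative income shares Yₖ: 0.0720, 0.1730, 0.3620, 0.6540, 1.0000
Σ (Xₖ−Xₖ₋₁)(Yₖ+Yₖ₋₁) = (1/5)(0.0720+0.0000) + (1/5)(0.1730+0.0720) + (1/5)(0.3620+0.1730) + (1/5)(0.6540+0.3620) + (1/5)(1.0000+0.6540)
  = 0.0144 + 0.0490 + 0.1070 + 0.2032 + 0.3308 = 0.7044
G = 1 − 0.7044 = 0.2956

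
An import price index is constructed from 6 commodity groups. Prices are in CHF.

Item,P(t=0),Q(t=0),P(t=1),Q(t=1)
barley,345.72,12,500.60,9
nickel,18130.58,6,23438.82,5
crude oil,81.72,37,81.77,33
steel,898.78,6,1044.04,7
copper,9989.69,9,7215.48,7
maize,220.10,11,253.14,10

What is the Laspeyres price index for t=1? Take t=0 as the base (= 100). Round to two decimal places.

Laspeyres price index uses base-period quantities as weights.
ΣP(t=1)·Q(t=0) = 500.60×12 + 23438.82×6 + 81.77×37 + 1044.04×6 + 7215.48×9 + 253.14×11 = 6007.2 + 140632.92 + 3025.49 + 6264.24 + 64939.32 + 2784.54 = 223653.71
ΣP(t=0)·Q(t=0) = 345.72×12 + 18130.58×6 + 81.72×37 + 898.78×6 + 9989.69×9 + 220.10×11 = 4148.64 + 108783.48 + 3023.64 + 5392.68 + 89907.21 + 2421.1 = 213676.75
Index = 223653.71 / 213676.75 × 100 = 104.6692

104.67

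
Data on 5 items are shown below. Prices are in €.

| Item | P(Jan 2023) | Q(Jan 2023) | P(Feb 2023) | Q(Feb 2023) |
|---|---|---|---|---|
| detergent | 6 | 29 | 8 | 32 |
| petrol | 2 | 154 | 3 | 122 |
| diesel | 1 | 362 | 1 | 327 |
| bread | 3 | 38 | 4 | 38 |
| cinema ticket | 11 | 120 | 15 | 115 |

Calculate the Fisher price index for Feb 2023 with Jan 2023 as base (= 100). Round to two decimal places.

Laspeyres component (base-period weights):
ΣP(Feb 2023)Q(Jan 2023) = 8×29 + 3×154 + 1×362 + 4×38 + 15×120 = 232 + 462 + 362 + 152 + 1800 = 3008
ΣP(Jan 2023)Q(Jan 2023) = 6×29 + 2×154 + 1×362 + 3×38 + 11×120 = 174 + 308 + 362 + 114 + 1320 = 2278
L = 3008 / 2278 × 100 = 132.0457
Paasche component (current-period weights):
ΣP(Feb 2023)Q(Feb 2023) = 8×32 + 3×122 + 1×327 + 4×38 + 15×115 = 256 + 366 + 327 + 152 + 1725 = 2826
ΣP(Jan 2023)Q(Feb 2023) = 6×32 + 2×122 + 1×327 + 3×38 + 11×115 = 192 + 244 + 327 + 114 + 1265 = 2142
P = 2826 / 2142 × 100 = 131.9328
Fisher = √(L × P) = √(132.0457 × 131.9328) = 131.9892

131.99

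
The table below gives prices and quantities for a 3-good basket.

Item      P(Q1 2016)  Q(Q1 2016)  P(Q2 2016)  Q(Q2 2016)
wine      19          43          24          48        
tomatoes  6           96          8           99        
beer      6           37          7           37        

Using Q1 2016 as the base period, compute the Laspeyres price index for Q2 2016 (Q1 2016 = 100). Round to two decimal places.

Laspeyres price index uses base-period quantities as weights.
ΣP(Q2 2016)·Q(Q1 2016) = 24×43 + 8×96 + 7×37 = 1032 + 768 + 259 = 2059
ΣP(Q1 2016)·Q(Q1 2016) = 19×43 + 6×96 + 6×37 = 817 + 576 + 222 = 1615
Index = 2059 / 1615 × 100 = 127.4923

127.49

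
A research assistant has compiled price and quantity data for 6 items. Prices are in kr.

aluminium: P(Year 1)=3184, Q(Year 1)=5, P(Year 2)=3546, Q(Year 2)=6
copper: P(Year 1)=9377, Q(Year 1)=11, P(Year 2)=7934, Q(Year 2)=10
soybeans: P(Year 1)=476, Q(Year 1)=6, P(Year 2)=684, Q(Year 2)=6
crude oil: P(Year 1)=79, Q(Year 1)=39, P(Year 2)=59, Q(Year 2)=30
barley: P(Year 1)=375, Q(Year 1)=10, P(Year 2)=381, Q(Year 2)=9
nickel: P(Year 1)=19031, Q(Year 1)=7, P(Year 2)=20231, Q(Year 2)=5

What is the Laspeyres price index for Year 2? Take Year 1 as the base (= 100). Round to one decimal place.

98.0

Laspeyres price index uses base-period quantities as weights.
ΣP(Year 2)·Q(Year 1) = 3546×5 + 7934×11 + 684×6 + 59×39 + 381×10 + 20231×7 = 17730 + 87274 + 4104 + 2301 + 3810 + 141617 = 256836
ΣP(Year 1)·Q(Year 1) = 3184×5 + 9377×11 + 476×6 + 79×39 + 375×10 + 19031×7 = 15920 + 103147 + 2856 + 3081 + 3750 + 133217 = 261971
Index = 256836 / 261971 × 100 = 98.0399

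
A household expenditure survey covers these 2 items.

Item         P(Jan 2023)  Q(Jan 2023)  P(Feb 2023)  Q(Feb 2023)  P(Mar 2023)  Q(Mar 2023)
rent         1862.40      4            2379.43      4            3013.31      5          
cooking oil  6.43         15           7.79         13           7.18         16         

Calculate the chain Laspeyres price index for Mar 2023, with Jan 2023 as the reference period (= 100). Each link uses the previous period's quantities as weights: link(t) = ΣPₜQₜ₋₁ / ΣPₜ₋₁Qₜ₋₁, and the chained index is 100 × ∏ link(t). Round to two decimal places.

Link Jan 2023→Feb 2023:
ΣP(Feb 2023)Q(Jan 2023) = 2379.43×4 + 7.79×15 = 9517.72 + 116.85 = 9634.57
ΣP(Jan 2023)Q(Jan 2023) = 1862.40×4 + 6.43×15 = 7449.6 + 96.45 = 7546.05
link = 9634.57/7546.05 = 1.276770
Link Feb 2023→Mar 2023:
ΣP(Mar 2023)Q(Feb 2023) = 3013.31×4 + 7.18×13 = 12053.24 + 93.34 = 12146.58
ΣP(Feb 2023)Q(Feb 2023) = 2379.43×4 + 7.79×13 = 9517.72 + 101.27 = 9618.99
link = 12146.58/9618.99 = 1.262771
Chained index = 100 × 1.276770 × 1.262771 = 161.2268

161.23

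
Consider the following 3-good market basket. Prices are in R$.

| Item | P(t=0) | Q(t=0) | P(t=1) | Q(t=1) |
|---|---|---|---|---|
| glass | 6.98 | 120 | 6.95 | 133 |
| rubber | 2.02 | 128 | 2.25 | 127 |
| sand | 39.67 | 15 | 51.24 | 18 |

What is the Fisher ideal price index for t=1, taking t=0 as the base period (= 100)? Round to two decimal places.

112.04

Laspeyres component (base-period weights):
ΣP(t=1)Q(t=0) = 6.95×120 + 2.25×128 + 51.24×15 = 834 + 288 + 768.6 = 1890.6
ΣP(t=0)Q(t=0) = 6.98×120 + 2.02×128 + 39.67×15 = 837.6 + 258.56 + 595.05 = 1691.21
L = 1890.6 / 1691.21 × 100 = 111.7898
Paasche component (current-period weights):
ΣP(t=1)Q(t=1) = 6.95×133 + 2.25×127 + 51.24×18 = 924.35 + 285.75 + 922.32 = 2132.42
ΣP(t=0)Q(t=1) = 6.98×133 + 2.02×127 + 39.67×18 = 928.34 + 256.54 + 714.06 = 1898.94
P = 2132.42 / 1898.94 × 100 = 112.2953
Fisher = √(L × P) = √(111.7898 × 112.2953) = 112.0422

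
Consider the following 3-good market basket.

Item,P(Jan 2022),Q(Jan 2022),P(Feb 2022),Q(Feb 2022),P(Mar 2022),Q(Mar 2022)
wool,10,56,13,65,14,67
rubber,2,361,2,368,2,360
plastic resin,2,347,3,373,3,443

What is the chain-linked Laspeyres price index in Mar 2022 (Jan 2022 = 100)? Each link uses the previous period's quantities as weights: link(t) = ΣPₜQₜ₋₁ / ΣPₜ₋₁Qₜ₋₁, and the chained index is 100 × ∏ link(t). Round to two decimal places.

129.10

Link Jan 2022→Feb 2022:
ΣP(Feb 2022)Q(Jan 2022) = 13×56 + 2×361 + 3×347 = 728 + 722 + 1041 = 2491
ΣP(Jan 2022)Q(Jan 2022) = 10×56 + 2×361 + 2×347 = 560 + 722 + 694 = 1976
link = 2491/1976 = 1.260628
Link Feb 2022→Mar 2022:
ΣP(Mar 2022)Q(Feb 2022) = 14×65 + 2×368 + 3×373 = 910 + 736 + 1119 = 2765
ΣP(Feb 2022)Q(Feb 2022) = 13×65 + 2×368 + 3×373 = 845 + 736 + 1119 = 2700
link = 2765/2700 = 1.024074
Chained index = 100 × 1.260628 × 1.024074 = 129.0976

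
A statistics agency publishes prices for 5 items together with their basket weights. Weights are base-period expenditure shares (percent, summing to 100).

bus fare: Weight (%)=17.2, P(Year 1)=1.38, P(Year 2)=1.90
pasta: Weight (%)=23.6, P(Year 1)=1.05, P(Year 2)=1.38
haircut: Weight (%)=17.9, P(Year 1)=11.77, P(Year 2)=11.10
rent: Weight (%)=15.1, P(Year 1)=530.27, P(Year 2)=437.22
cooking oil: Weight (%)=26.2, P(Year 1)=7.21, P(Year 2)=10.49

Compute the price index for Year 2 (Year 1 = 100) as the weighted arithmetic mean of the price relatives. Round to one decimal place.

122.1

bus fare: 17.2 × (1.90/1.38) = 17.2 × 1.376812 = 23.6812
pasta: 23.6 × (1.38/1.05) = 23.6 × 1.314286 = 31.0171
haircut: 17.9 × (11.10/11.77) = 17.9 × 0.943076 = 16.8811
rent: 15.1 × (437.22/530.27) = 15.1 × 0.824523 = 12.4503
cooking oil: 26.2 × (10.49/7.21) = 26.2 × 1.454924 = 38.1190
Index = Σ wᵢ·(p₁ᵢ/p₀ᵢ) = 23.6812 + 31.0171 + 16.8811 + 12.4503 + 38.1190 = 122.1487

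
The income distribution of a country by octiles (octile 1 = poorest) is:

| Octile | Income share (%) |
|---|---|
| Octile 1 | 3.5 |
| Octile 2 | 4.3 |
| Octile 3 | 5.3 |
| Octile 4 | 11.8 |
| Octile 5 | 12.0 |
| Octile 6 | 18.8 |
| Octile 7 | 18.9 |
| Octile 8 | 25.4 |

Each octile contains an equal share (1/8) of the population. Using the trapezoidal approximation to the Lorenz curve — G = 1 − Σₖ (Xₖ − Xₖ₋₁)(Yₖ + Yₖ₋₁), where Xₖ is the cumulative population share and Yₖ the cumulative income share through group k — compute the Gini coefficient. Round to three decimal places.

Cumulative income shares Yₖ: 0.0350, 0.0780, 0.1310, 0.2490, 0.3690, 0.5570, 0.7460, 1.0000
Σ (Xₖ−Xₖ₋₁)(Yₖ+Yₖ₋₁) = (1/8)(0.0350+0.0000) + (1/8)(0.0780+0.0350) + (1/8)(0.1310+0.0780) + (1/8)(0.2490+0.1310) + (1/8)(0.3690+0.2490) + (1/8)(0.5570+0.3690) + (1/8)(0.7460+0.5570) + (1/8)(1.0000+0.7460)
  = 0.0044 + 0.0141 + 0.0261 + 0.0475 + 0.0772 + 0.1157 + 0.1629 + 0.2182 = 0.6663
G = 1 − 0.6663 = 0.3337

0.334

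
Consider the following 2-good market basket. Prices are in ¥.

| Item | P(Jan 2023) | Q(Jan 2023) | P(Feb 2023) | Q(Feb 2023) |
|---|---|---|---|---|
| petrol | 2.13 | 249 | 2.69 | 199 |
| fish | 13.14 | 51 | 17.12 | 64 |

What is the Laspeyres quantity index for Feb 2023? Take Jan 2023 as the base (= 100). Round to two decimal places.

105.36

Laspeyres quantity index uses base-period prices as weights.
ΣP(Jan 2023)·Q(Feb 2023) = 2.13×199 + 13.14×64 = 423.87 + 840.96 = 1264.83
ΣP(Jan 2023)·Q(Jan 2023) = 2.13×249 + 13.14×51 = 530.37 + 670.14 = 1200.51
Index = 1264.83 / 1200.51 × 100 = 105.3577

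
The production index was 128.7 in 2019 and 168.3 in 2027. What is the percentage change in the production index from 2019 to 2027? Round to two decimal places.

Change = (168.3 − 128.7) / 128.7 × 100
       = 39.6 / 128.7 × 100 = 30.7692%

30.77%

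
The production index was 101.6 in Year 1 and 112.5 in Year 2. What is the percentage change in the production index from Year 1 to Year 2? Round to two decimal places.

10.73%

Change = (112.5 − 101.6) / 101.6 × 100
       = 10.9 / 101.6 × 100 = 10.7283%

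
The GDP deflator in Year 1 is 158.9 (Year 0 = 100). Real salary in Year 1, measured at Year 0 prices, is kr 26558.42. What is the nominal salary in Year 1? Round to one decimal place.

42201.3

Nominal = Real × (Index/100) = 26558.42 × (158.9/100)
        = 26558.42 × 1.589 = 42201.3294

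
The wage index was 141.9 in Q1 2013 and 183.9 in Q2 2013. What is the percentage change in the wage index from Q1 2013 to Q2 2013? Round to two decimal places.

Change = (183.9 − 141.9) / 141.9 × 100
       = 42.0 / 141.9 × 100 = 29.5983%

29.60%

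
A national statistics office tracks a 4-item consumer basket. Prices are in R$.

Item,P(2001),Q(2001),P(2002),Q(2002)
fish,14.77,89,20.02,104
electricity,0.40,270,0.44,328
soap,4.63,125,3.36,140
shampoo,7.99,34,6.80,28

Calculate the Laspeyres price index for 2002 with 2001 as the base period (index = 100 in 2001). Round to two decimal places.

112.27

Laspeyres price index uses base-period quantities as weights.
ΣP(2002)·Q(2001) = 20.02×89 + 0.44×270 + 3.36×125 + 6.80×34 = 1781.78 + 118.8 + 420 + 231.2 = 2551.78
ΣP(2001)·Q(2001) = 14.77×89 + 0.40×270 + 4.63×125 + 7.99×34 = 1314.53 + 108 + 578.75 + 271.66 = 2272.94
Index = 2551.78 / 2272.94 × 100 = 112.2678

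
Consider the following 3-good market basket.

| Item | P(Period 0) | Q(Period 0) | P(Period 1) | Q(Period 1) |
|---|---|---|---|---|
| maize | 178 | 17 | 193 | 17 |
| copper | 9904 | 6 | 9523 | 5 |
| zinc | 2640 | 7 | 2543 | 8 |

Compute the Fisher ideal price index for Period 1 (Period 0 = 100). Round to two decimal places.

Laspeyres component (base-period weights):
ΣP(Period 1)Q(Period 0) = 193×17 + 9523×6 + 2543×7 = 3281 + 57138 + 17801 = 78220
ΣP(Period 0)Q(Period 0) = 178×17 + 9904×6 + 2640×7 = 3026 + 59424 + 18480 = 80930
L = 78220 / 80930 × 100 = 96.6514
Paasche component (current-period weights):
ΣP(Period 1)Q(Period 1) = 193×17 + 9523×5 + 2543×8 = 3281 + 47615 + 20344 = 71240
ΣP(Period 0)Q(Period 1) = 178×17 + 9904×5 + 2640×8 = 3026 + 49520 + 21120 = 73666
P = 71240 / 73666 × 100 = 96.7068
Fisher = √(L × P) = √(96.6514 × 96.7068) = 96.6791

96.68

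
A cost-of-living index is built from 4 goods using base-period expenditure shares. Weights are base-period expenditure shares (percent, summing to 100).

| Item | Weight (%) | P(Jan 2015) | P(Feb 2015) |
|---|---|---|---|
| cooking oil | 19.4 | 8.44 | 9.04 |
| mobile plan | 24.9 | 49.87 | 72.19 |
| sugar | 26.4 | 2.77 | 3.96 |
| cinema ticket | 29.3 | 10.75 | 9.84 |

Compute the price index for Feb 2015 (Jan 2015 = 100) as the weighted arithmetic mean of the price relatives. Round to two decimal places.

121.38

cooking oil: 19.4 × (9.04/8.44) = 19.4 × 1.071090 = 20.7791
mobile plan: 24.9 × (72.19/49.87) = 24.9 × 1.447564 = 36.0443
sugar: 26.4 × (3.96/2.77) = 26.4 × 1.429603 = 37.7415
cinema ticket: 29.3 × (9.84/10.75) = 29.3 × 0.915349 = 26.8197
Index = Σ wᵢ·(p₁ᵢ/p₀ᵢ) = 20.7791 + 36.0443 + 37.7415 + 26.8197 = 121.3847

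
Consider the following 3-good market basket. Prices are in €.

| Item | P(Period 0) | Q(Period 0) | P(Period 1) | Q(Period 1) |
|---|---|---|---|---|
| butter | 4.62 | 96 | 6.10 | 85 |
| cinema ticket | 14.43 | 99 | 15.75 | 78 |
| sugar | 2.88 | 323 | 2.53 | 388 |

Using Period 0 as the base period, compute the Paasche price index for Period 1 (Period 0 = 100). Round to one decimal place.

103.5

Paasche price index uses current-period quantities as weights.
ΣP(Period 1)·Q(Period 1) = 6.10×85 + 15.75×78 + 2.53×388 = 518.5 + 1228.5 + 981.64 = 2728.64
ΣP(Period 0)·Q(Period 1) = 4.62×85 + 14.43×78 + 2.88×388 = 392.7 + 1125.54 + 1117.44 = 2635.68
Index = 2728.64 / 2635.68 × 100 = 103.5270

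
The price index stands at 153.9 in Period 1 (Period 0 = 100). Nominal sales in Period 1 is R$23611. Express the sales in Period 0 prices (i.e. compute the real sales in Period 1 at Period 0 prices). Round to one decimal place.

Real = Nominal ÷ (Index/100) = 23611 ÷ (153.9/100)
     = 23611 ÷ 1.539 = 15341.7804

15341.8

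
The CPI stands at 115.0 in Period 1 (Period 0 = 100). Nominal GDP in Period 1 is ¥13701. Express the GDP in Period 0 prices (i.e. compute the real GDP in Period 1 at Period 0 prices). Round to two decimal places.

Real = Nominal ÷ (Index/100) = 13701 ÷ (115.0/100)
     = 13701 ÷ 1.150 = 11913.9130

11913.91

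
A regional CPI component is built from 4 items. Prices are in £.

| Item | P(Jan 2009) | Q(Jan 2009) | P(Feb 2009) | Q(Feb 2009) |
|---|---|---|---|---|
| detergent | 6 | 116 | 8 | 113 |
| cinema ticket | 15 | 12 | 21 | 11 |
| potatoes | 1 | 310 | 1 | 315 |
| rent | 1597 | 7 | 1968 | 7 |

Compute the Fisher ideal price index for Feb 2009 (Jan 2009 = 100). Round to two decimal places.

123.44

Laspeyres component (base-period weights):
ΣP(Feb 2009)Q(Jan 2009) = 8×116 + 21×12 + 1×310 + 1968×7 = 928 + 252 + 310 + 13776 = 15266
ΣP(Jan 2009)Q(Jan 2009) = 6×116 + 15×12 + 1×310 + 1597×7 = 696 + 180 + 310 + 11179 = 12365
L = 15266 / 12365 × 100 = 123.4614
Paasche component (current-period weights):
ΣP(Feb 2009)Q(Feb 2009) = 8×113 + 21×11 + 1×315 + 1968×7 = 904 + 231 + 315 + 13776 = 15226
ΣP(Jan 2009)Q(Feb 2009) = 6×113 + 15×11 + 1×315 + 1597×7 = 678 + 165 + 315 + 11179 = 12337
P = 15226 / 12337 × 100 = 123.4174
Fisher = √(L × P) = √(123.4614 × 123.4174) = 123.4394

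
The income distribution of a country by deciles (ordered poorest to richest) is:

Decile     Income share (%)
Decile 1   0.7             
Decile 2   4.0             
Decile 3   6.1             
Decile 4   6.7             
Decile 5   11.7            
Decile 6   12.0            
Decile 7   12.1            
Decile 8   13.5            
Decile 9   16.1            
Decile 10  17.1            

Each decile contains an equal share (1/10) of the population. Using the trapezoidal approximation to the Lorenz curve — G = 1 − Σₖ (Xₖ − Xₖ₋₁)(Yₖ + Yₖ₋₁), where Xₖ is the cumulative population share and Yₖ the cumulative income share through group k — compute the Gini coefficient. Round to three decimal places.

Cumulative income shares Yₖ: 0.0070, 0.0470, 0.1080, 0.1750, 0.2920, 0.4120, 0.5330, 0.6680, 0.8290, 1.0000
Σ (Xₖ−Xₖ₋₁)(Yₖ+Yₖ₋₁) = (1/10)(0.0070+0.0000) + (1/10)(0.0470+0.0070) + (1/10)(0.1080+0.0470) + (1/10)(0.1750+0.1080) + (1/10)(0.2920+0.1750) + (1/10)(0.4120+0.2920) + (1/10)(0.5330+0.4120) + (1/10)(0.6680+0.5330) + (1/10)(0.8290+0.6680) + (1/10)(1.0000+0.8290)
  = 0.0007 + 0.0054 + 0.0155 + 0.0283 + 0.0467 + 0.0704 + 0.0945 + 0.1201 + 0.1497 + 0.1829 = 0.7142
G = 1 − 0.7142 = 0.2858

0.286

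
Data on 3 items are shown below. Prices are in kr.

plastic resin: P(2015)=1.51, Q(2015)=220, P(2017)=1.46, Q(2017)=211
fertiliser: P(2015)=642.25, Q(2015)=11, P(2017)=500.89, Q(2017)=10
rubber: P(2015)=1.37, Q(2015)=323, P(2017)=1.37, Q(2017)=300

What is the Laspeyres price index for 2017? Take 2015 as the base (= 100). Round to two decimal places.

80.02

Laspeyres price index uses base-period quantities as weights.
ΣP(2017)·Q(2015) = 1.46×220 + 500.89×11 + 1.37×323 = 321.2 + 5509.79 + 442.51 = 6273.5
ΣP(2015)·Q(2015) = 1.51×220 + 642.25×11 + 1.37×323 = 332.2 + 7064.75 + 442.51 = 7839.46
Index = 6273.5 / 7839.46 × 100 = 80.0246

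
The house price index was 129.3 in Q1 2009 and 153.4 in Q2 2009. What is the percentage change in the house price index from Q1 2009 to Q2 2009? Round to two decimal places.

Change = (153.4 − 129.3) / 129.3 × 100
       = 24.1 / 129.3 × 100 = 18.6388%

18.64%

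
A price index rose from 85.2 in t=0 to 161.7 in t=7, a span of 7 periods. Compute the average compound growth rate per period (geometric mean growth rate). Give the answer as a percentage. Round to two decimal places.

Growth factor = (161.7/85.2)^(1/7) = (1.897887)^(1/7) = 1.095855
Growth rate = 1.095855 − 1 = 0.095855 = 9.5855%

9.59%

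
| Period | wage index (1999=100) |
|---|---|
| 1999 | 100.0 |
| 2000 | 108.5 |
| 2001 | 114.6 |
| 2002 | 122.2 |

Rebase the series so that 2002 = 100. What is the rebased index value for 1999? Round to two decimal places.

81.83

Rebased(1999) = 100.0 / 122.2 × 100 = 81.8331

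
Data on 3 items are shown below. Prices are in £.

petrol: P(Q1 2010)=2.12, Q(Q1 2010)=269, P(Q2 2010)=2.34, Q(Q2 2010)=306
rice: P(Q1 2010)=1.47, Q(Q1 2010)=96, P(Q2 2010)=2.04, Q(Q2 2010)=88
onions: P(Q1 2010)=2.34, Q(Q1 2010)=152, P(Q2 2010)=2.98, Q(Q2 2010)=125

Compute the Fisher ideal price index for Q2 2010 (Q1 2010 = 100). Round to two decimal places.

Laspeyres component (base-period weights):
ΣP(Q2 2010)Q(Q1 2010) = 2.34×269 + 2.04×96 + 2.98×152 = 629.46 + 195.84 + 452.96 = 1278.26
ΣP(Q1 2010)Q(Q1 2010) = 2.12×269 + 1.47×96 + 2.34×152 = 570.28 + 141.12 + 355.68 = 1067.08
L = 1278.26 / 1067.08 × 100 = 119.7905
Paasche component (current-period weights):
ΣP(Q2 2010)Q(Q2 2010) = 2.34×306 + 2.04×88 + 2.98×125 = 716.04 + 179.52 + 372.5 = 1268.06
ΣP(Q1 2010)Q(Q2 2010) = 2.12×306 + 1.47×88 + 2.34×125 = 648.72 + 129.36 + 292.5 = 1070.58
P = 1268.06 / 1070.58 × 100 = 118.4461
Fisher = √(L × P) = √(119.7905 × 118.4461) = 119.1164

119.12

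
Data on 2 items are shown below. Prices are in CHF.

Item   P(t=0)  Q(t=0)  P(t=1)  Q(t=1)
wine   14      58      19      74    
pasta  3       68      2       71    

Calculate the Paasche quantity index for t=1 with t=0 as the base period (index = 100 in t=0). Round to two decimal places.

Paasche quantity index uses current-period prices as weights.
ΣP(t=1)·Q(t=1) = 19×74 + 2×71 = 1406 + 142 = 1548
ΣP(t=1)·Q(t=0) = 19×58 + 2×68 = 1102 + 136 = 1238
Index = 1548 / 1238 × 100 = 125.0404

125.04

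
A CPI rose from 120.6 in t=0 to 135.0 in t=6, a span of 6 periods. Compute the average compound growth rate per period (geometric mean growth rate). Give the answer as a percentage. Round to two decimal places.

1.90%

Growth factor = (135.0/120.6)^(1/6) = (1.119403)^(1/6) = 1.018977
Growth rate = 1.018977 − 1 = 0.018977 = 1.8977%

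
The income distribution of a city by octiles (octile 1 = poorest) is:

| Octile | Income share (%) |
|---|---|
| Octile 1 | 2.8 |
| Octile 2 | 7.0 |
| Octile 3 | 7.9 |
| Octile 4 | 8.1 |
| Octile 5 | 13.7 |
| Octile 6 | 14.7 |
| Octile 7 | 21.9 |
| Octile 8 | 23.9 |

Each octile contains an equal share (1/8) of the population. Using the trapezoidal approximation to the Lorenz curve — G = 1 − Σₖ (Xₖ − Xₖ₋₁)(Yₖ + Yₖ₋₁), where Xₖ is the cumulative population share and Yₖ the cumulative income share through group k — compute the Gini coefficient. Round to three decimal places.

0.310

Cumulative income shares Yₖ: 0.0280, 0.0980, 0.1770, 0.2580, 0.3950, 0.5420, 0.7610, 1.0000
Σ (Xₖ−Xₖ₋₁)(Yₖ+Yₖ₋₁) = (1/8)(0.0280+0.0000) + (1/8)(0.0980+0.0280) + (1/8)(0.1770+0.0980) + (1/8)(0.2580+0.1770) + (1/8)(0.3950+0.2580) + (1/8)(0.5420+0.3950) + (1/8)(0.7610+0.5420) + (1/8)(1.0000+0.7610)
  = 0.0035 + 0.0158 + 0.0344 + 0.0544 + 0.0816 + 0.1171 + 0.1629 + 0.2201 = 0.6897
G = 1 − 0.6897 = 0.3103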